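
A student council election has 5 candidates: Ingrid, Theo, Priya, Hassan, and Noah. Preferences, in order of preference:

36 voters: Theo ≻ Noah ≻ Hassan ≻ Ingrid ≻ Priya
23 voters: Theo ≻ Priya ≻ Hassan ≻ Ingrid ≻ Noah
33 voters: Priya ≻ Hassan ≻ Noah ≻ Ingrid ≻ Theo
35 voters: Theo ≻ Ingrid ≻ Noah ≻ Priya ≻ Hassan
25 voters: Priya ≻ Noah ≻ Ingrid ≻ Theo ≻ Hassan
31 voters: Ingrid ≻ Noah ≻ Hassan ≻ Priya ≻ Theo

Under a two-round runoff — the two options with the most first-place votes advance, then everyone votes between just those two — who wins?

Round 1 first-place votes: Ingrid 31, Theo 94, Priya 58, Hassan 0, Noah 0.
Theo and Priya advance.
Runoff: Theo is preferred to Priya by 94 voters; Priya by 89.
Theo wins the runoff.

Theo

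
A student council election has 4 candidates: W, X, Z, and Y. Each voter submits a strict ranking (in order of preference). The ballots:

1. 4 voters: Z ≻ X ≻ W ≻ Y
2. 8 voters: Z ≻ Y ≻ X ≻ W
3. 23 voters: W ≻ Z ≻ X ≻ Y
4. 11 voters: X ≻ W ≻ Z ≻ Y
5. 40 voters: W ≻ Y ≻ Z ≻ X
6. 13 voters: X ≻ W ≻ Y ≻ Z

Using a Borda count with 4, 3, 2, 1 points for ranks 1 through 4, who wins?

W

W: 4·2 + 8·1 + 23·4 + 11·3 + 40·4 + 13·3 = 340
X: 4·3 + 8·2 + 23·2 + 11·4 + 40·1 + 13·4 = 210
Z: 4·4 + 8·4 + 23·3 + 11·2 + 40·2 + 13·1 = 232
Y: 4·1 + 8·3 + 23·1 + 11·1 + 40·3 + 13·2 = 208
W has the highest Borda score (340).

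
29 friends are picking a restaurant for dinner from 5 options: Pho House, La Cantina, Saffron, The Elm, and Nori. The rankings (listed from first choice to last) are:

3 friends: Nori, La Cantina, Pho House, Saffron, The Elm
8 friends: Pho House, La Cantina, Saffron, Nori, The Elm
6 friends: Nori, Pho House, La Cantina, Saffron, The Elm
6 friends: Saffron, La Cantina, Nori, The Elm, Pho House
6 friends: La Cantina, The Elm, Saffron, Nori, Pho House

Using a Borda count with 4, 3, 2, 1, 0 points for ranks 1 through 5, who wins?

Pho House: 3·2 + 8·4 + 6·3 + 6·0 + 6·0 = 56
La Cantina: 3·3 + 8·3 + 6·2 + 6·3 + 6·4 = 87
Saffron: 3·1 + 8·2 + 6·1 + 6·4 + 6·2 = 61
The Elm: 3·0 + 8·0 + 6·0 + 6·1 + 6·3 = 24
Nori: 3·4 + 8·1 + 6·4 + 6·2 + 6·1 = 62
La Cantina has the highest Borda score (87).

La Cantina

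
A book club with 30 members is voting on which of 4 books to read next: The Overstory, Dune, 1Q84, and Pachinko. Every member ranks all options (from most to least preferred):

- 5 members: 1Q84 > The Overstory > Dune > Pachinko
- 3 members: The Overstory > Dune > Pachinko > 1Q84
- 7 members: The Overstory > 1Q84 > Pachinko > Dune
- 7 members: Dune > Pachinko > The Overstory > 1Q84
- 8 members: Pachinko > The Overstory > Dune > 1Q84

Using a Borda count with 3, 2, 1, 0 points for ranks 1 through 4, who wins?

The Overstory: 5·2 + 3·3 + 7·3 + 7·1 + 8·2 = 63
Dune: 5·1 + 3·2 + 7·0 + 7·3 + 8·1 = 40
1Q84: 5·3 + 3·0 + 7·2 + 7·0 + 8·0 = 29
Pachinko: 5·0 + 3·1 + 7·1 + 7·2 + 8·3 = 48
The Overstory has the highest Borda score (63).

The Overstory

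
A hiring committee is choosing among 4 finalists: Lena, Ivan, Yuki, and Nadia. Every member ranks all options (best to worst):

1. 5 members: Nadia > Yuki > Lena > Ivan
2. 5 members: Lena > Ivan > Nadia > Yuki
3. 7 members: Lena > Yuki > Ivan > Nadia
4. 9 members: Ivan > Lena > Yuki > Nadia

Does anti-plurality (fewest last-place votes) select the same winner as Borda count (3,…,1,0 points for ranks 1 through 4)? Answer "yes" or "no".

yes

Anti-plurality — last-place votes: Lena 0, Ivan 5, Yuki 5, Nadia 16. Winner: Lena.
Borda — scores: Lena 59, Ivan 44, Yuki 33, Nadia 20. Winner: Lena.
The two methods agree.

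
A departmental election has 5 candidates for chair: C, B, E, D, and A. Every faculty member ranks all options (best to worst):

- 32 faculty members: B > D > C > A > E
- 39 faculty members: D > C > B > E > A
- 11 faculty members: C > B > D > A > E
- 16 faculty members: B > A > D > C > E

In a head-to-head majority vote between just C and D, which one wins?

D

Voters preferring C to D: 11; preferring D to C: 87.
D wins the head-to-head.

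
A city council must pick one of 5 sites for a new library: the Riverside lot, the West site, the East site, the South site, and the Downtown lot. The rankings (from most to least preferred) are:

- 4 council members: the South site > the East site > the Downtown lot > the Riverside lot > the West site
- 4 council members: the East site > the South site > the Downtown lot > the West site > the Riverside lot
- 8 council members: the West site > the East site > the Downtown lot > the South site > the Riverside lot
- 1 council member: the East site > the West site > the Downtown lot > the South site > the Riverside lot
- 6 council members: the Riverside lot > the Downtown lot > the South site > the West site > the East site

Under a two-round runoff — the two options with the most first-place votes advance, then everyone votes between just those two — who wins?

Round 1 first-place votes: the Riverside lot 6, the West site 8, the East site 5, the South site 4, the Downtown lot 0.
the West site and the Riverside lot advance.
Runoff: the West site is preferred to the Riverside lot by 13 voters; the Riverside lot by 10.
the West site wins the runoff.

the West site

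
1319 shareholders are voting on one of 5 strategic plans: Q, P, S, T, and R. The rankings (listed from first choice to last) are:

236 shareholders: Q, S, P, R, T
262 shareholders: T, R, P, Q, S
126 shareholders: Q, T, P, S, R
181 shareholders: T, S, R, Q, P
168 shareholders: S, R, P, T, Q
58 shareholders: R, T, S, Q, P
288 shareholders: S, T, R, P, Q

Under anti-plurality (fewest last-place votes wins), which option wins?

R

Last-place votes: Q 456, P 239, S 262, T 236, R 126.
R is ranked last by the fewest voters, so R wins.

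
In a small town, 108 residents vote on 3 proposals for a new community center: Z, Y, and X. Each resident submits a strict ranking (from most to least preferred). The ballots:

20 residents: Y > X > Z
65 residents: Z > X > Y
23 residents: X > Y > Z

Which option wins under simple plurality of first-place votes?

First-place votes: Z 65, Y 20, X 23.
Z has the most first-place votes.

Z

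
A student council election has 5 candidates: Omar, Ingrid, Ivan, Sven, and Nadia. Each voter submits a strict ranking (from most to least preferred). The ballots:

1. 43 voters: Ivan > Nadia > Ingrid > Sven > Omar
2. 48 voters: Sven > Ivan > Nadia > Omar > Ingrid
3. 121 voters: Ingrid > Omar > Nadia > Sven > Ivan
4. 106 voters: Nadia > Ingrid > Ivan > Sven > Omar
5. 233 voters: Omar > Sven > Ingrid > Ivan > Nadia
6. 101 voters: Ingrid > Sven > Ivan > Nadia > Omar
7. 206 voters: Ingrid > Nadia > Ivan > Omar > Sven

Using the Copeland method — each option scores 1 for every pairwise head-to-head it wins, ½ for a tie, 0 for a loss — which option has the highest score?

Omar: beats Sven; loses to Ingrid, Ivan, and Nadia → score 1.
Ingrid: beats Omar, Ivan, Sven, and Nadia → score 4.
Ivan: beats Omar; loses to Ingrid, Sven, and Nadia → score 1.
Sven: beats Ivan; loses to Omar, Ingrid, and Nadia → score 1.
Nadia: beats Omar, Ivan, and Sven; loses to Ingrid → score 3.
Ingrid has the best pairwise record.

Ingrid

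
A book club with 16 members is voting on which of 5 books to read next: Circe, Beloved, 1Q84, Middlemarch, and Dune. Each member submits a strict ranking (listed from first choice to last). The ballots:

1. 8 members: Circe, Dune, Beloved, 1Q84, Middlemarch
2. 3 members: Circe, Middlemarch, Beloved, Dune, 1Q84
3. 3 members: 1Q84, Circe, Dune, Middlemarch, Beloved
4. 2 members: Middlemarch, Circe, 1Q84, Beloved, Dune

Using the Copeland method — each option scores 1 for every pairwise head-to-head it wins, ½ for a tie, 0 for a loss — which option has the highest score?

Circe: beats Beloved, 1Q84, Middlemarch, and Dune → score 4.
Beloved: beats 1Q84; ties Middlemarch; loses to Circe and Dune → score 1.5.
1Q84: beats Middlemarch; loses to Circe, Beloved, and Dune → score 1.
Middlemarch: ties Beloved; loses to Circe, 1Q84, and Dune → score 0.5.
Dune: beats Beloved, 1Q84, and Middlemarch; loses to Circe → score 3.
Circe has the best pairwise record.

Circe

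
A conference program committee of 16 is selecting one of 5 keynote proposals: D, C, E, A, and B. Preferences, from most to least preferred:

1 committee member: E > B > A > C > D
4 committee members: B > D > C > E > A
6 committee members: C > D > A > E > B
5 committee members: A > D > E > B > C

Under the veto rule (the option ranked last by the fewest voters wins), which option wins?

Last-place votes: D 1, C 5, E 0, A 4, B 6.
E is ranked last by the fewest voters, so E wins.

E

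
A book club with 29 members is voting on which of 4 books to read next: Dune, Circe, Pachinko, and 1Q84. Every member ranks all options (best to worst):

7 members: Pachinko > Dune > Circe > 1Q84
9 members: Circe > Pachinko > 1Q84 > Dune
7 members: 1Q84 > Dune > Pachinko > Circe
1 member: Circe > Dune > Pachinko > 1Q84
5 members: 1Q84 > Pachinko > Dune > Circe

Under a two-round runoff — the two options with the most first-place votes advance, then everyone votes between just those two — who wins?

Circe

Round 1 first-place votes: Dune 0, Circe 10, Pachinko 7, 1Q84 12.
1Q84 and Circe advance.
Runoff: 1Q84 is preferred to Circe by 12 voters; Circe by 17.
Circe wins the runoff.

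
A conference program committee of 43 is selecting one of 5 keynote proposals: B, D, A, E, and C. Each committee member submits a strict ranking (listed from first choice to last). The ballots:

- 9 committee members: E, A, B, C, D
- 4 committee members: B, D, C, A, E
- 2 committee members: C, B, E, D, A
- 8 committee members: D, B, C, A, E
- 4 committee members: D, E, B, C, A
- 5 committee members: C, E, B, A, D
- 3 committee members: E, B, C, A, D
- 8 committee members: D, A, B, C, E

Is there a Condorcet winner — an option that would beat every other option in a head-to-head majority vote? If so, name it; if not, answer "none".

B vs D: 23–20 for B.
B vs A: 26–17 for B.
B vs E: 22–21 for B.
B vs C: 36–7 for B.
B beats every other option head-to-head.

B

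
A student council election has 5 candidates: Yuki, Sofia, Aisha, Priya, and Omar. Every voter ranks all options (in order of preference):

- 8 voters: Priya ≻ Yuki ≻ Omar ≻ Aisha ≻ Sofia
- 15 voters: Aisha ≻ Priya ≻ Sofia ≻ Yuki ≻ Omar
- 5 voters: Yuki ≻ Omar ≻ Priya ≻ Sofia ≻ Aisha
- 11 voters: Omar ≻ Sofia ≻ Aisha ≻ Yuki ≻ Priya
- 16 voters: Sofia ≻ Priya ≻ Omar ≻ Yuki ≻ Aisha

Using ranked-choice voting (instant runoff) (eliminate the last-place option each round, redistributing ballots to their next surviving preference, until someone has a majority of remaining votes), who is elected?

Round 1: Yuki 5, Sofia 16, Aisha 15, Priya 8, Omar 11. Eliminate Yuki.
Round 2: Sofia 16, Aisha 15, Priya 8, Omar 16. Eliminate Priya.
Round 3: Sofia 16, Aisha 15, Omar 24. Eliminate Aisha.
Round 4: Sofia 31, Omar 24. Sofia has a majority.

Sofia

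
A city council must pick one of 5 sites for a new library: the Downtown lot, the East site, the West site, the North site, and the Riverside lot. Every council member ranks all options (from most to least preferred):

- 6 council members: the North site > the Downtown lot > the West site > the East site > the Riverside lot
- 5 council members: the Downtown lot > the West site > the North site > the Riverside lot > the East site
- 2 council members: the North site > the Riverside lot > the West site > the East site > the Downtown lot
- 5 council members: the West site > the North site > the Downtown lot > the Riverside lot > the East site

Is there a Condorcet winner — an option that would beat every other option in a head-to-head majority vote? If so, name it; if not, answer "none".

Checking pairwise contests:
the North site beats the Downtown lot 13–5.
the Downtown lot beats the East site 16–2.
the Downtown lot beats the West site 11–7.
the West site beats the North site 10–8.
the Downtown lot beats the Riverside lot 16–2.
Every option loses at least one head-to-head, so there is no Condorcet winner.

none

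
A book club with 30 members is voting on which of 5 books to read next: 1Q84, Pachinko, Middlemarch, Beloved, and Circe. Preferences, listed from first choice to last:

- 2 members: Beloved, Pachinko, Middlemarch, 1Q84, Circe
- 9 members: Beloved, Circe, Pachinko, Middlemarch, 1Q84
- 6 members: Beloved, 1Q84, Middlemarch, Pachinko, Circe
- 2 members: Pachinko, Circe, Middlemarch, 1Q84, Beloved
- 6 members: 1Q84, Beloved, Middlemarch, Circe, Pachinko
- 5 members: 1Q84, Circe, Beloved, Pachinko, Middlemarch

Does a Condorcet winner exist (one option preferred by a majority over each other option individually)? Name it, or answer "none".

Beloved vs 1Q84: 17–13 for Beloved.
Beloved vs Pachinko: 28–2 for Beloved.
Beloved vs Middlemarch: 28–2 for Beloved.
Beloved vs Circe: 23–7 for Beloved.
Beloved beats every other option head-to-head.

Beloved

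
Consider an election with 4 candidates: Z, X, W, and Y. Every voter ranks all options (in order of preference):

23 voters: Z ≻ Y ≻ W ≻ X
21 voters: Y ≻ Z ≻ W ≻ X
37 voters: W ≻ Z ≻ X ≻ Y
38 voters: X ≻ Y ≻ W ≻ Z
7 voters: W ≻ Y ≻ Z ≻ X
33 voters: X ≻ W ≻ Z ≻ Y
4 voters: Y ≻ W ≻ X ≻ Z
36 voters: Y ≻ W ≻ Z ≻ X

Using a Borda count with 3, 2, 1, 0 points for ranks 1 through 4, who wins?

W

Z: 23·3 + 21·2 + 37·2 + 38·0 + 7·1 + 33·1 + 4·0 + 36·1 = 261
X: 23·0 + 21·0 + 37·1 + 38·3 + 7·0 + 33·3 + 4·1 + 36·0 = 254
W: 23·1 + 21·1 + 37·3 + 38·1 + 7·3 + 33·2 + 4·2 + 36·2 = 360
Y: 23·2 + 21·3 + 37·0 + 38·2 + 7·2 + 33·0 + 4·3 + 36·3 = 319
W has the highest Borda score (360).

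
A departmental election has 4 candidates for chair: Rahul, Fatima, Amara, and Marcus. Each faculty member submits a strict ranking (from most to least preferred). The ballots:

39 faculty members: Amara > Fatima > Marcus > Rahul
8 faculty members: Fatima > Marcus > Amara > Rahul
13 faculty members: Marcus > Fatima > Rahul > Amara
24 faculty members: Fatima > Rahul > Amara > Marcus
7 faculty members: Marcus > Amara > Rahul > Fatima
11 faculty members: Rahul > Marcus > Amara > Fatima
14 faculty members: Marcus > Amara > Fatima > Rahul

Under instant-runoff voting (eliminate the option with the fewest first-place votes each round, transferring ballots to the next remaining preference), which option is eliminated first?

Round 1: Rahul 11, Fatima 32, Amara 39, Marcus 34. Eliminate Rahul.

Rahul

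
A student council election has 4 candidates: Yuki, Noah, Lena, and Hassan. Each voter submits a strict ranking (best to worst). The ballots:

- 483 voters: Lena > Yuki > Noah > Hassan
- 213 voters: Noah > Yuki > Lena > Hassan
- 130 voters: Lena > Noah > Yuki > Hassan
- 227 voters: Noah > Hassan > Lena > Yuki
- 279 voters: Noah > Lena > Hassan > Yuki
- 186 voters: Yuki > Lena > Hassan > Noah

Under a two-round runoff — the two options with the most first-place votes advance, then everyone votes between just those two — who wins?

Round 1 first-place votes: Yuki 186, Noah 719, Lena 613, Hassan 0.
Noah and Lena advance.
Runoff: Noah is preferred to Lena by 719 voters; Lena by 799.
Lena wins the runoff.

Lena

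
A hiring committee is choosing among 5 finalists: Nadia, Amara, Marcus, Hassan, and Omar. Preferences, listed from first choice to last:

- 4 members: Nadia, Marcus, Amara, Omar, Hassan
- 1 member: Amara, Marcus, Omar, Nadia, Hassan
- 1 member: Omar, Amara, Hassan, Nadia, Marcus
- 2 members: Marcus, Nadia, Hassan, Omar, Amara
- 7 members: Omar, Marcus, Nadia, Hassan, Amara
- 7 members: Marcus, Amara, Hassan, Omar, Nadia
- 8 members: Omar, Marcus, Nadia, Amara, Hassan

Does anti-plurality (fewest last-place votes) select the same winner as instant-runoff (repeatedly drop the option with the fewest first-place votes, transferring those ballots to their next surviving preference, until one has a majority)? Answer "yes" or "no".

Anti-plurality — last-place votes: Nadia 7, Amara 9, Marcus 1, Hassan 13, Omar 0. Winner: Omar.
Instant-runoff — R1 Nadia 4, Amara 1, Marcus 9, Hassan 0, Omar 16 (Omar winner). Winner: Omar.
The two methods agree.

yes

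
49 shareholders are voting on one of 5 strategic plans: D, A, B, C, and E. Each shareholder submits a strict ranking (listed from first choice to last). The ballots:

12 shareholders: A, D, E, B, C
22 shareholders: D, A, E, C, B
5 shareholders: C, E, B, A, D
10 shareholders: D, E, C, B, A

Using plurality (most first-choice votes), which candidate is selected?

First-place votes: D 32, A 12, B 0, C 5, E 0.
D has the most first-place votes.

D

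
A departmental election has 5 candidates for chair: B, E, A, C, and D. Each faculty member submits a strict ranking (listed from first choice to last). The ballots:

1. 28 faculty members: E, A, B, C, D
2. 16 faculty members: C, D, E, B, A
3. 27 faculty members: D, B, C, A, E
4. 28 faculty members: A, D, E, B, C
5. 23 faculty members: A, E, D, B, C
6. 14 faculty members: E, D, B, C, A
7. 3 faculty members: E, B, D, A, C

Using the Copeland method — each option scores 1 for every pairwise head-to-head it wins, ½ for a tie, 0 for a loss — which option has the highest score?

A

B: beats C; loses to E, A, and D → score 1.
E: beats B and C; loses to A and D → score 2.
A: beats B, E, C, and D → score 4.
C: loses to B, E, A, and D → score 0.
D: beats B, E, and C; loses to A → score 3.
A has the best pairwise record.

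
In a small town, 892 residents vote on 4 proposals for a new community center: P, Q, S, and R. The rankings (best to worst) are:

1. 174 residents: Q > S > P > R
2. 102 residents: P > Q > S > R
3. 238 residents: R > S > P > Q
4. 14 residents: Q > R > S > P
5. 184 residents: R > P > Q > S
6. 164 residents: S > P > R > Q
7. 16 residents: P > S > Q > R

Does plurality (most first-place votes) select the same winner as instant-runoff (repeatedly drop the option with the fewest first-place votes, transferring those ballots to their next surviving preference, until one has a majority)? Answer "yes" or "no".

yes

Plurality — first-place votes: P 118, Q 188, S 164, R 422. Winner: R.
Instant-runoff — R1 P 118, Q 188, S 164, R 422 (P out); R2 Q 290, S 180, R 422 (S out); R3 Q 306, R 586 (R winner). Winner: R.
The two methods agree.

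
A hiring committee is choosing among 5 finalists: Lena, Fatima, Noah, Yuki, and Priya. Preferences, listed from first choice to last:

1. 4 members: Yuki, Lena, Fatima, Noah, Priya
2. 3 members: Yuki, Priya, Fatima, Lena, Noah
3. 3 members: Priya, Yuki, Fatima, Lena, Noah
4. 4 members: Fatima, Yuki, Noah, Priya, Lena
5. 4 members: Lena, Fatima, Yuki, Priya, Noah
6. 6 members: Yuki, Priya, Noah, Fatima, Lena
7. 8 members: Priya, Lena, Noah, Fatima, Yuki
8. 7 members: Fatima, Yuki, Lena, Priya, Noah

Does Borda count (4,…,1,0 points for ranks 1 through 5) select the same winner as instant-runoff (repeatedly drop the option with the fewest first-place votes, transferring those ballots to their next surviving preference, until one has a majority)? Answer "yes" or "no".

Borda — scores: Lena 72, Fatima 90, Noah 40, Yuki 102, Priya 86. Winner: Yuki.
Instant-runoff — R1 Lena 4, Fatima 11, Noah 0, Yuki 13, Priya 11 (Noah out); R2 Lena 4, Fatima 11, Yuki 13, Priya 11 (Lena out); R3 Fatima 15, Yuki 13, Priya 11 (Priya out); R4 Fatima 23, Yuki 16 (Fatima winner). Winner: Fatima.
The two methods disagree.

no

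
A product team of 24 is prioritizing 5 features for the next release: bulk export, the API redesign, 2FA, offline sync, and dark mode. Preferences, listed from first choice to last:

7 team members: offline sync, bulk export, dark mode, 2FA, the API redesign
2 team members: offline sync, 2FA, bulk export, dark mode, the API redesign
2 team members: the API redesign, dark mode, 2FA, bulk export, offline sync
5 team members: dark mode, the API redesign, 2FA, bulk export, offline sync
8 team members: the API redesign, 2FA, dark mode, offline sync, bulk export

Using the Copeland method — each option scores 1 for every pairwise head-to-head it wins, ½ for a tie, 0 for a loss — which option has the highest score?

dark mode

bulk export: loses to the API redesign, 2FA, offline sync, and dark mode → score 0.
the API redesign: beats bulk export, 2FA, and offline sync; loses to dark mode → score 3.
2FA: beats bulk export and offline sync; loses to the API redesign and dark mode → score 2.
offline sync: beats bulk export; loses to the API redesign, 2FA, and dark mode → score 1.
dark mode: beats bulk export, the API redesign, 2FA, and offline sync → score 4.
dark mode has the best pairwise record.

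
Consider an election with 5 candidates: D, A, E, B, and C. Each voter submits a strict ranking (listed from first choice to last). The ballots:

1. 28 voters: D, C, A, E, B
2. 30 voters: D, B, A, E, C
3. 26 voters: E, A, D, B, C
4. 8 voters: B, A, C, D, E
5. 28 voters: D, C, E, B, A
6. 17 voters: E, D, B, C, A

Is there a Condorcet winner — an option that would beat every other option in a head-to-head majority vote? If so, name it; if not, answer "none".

D

D vs A: 103–34 for D.
D vs E: 94–43 for D.
D vs B: 129–8 for D.
D vs C: 129–8 for D.
D beats every other option head-to-head.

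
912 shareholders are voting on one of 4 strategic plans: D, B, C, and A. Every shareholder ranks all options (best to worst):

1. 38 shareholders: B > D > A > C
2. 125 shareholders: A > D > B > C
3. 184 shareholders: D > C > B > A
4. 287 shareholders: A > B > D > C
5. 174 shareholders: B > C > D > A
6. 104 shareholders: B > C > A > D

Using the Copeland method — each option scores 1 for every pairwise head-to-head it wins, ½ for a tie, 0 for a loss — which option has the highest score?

D: beats C; loses to B and A → score 1.
B: beats D, C, and A → score 3.
C: beats A; loses to D and B → score 1.
A: beats D; loses to B and C → score 1.
B has the best pairwise record.

B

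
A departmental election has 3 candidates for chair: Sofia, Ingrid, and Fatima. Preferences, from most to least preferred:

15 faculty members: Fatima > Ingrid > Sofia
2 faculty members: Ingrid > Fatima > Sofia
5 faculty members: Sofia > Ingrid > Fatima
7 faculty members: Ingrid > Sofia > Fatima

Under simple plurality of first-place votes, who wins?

Fatima

First-place votes: Sofia 5, Ingrid 9, Fatima 15.
Fatima has the most first-place votes.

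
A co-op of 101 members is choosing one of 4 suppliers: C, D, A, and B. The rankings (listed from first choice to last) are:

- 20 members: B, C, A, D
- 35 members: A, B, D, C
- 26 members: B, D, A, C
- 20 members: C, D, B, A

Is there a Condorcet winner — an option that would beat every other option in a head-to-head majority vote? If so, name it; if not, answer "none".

B vs C: 81–20 for B.
B vs D: 81–20 for B.
B vs A: 66–35 for B.
B beats every other option head-to-head.

B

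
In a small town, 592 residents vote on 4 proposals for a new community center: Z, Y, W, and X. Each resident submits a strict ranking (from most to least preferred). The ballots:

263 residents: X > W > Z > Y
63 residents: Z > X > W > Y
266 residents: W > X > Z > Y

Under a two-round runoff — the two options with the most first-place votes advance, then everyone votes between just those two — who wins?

Round 1 first-place votes: Z 63, Y 0, W 266, X 263.
W and X advance.
Runoff: W is preferred to X by 266 voters; X by 326.
X wins the runoff.

X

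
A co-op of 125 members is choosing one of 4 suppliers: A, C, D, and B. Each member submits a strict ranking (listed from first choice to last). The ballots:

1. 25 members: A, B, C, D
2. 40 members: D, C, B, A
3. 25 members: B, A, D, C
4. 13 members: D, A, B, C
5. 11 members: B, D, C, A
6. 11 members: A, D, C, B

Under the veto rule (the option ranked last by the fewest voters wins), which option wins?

B

Last-place votes: A 51, C 38, D 25, B 11.
B is ranked last by the fewest voters, so B wins.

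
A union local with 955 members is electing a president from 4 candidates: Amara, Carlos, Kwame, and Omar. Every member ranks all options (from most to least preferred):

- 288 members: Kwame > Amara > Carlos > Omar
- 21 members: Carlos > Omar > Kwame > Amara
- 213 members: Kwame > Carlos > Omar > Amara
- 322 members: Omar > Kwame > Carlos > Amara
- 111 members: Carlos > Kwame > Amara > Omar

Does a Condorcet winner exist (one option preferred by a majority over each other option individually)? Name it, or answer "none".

Kwame vs Amara: 955–0 for Kwame.
Kwame vs Carlos: 823–132 for Kwame.
Kwame vs Omar: 612–343 for Kwame.
Kwame beats every other option head-to-head.

Kwame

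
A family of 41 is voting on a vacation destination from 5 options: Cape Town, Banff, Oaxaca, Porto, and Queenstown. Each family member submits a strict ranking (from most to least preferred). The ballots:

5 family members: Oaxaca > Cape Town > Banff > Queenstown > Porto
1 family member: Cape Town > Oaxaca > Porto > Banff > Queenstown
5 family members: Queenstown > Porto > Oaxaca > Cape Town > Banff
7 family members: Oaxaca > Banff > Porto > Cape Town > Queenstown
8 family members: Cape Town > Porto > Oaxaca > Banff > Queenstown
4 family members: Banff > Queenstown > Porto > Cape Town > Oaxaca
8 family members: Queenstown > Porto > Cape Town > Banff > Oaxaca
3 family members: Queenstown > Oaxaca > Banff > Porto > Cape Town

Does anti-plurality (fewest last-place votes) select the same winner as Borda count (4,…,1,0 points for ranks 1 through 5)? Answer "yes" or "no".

no

Anti-plurality — last-place votes: Cape Town 3, Banff 5, Oaxaca 12, Porto 5, Queenstown 16. Winner: Cape Town.
Borda — scores: Cape Town 83, Banff 70, Oaxaca 86, Porto 90, Queenstown 81. Winner: Porto.
The two methods disagree.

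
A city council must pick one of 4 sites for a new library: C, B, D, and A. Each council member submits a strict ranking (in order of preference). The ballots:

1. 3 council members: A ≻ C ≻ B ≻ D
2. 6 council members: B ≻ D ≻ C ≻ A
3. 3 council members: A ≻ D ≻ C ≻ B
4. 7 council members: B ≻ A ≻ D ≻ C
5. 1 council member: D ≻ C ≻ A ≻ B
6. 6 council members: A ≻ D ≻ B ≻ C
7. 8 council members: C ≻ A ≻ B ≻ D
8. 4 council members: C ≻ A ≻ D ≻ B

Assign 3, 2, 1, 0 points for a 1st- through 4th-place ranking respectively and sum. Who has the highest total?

A

C: 3·2 + 6·1 + 3·1 + 7·0 + 1·2 + 6·0 + 8·3 + 4·3 = 53
B: 3·1 + 6·3 + 3·0 + 7·3 + 1·0 + 6·1 + 8·1 + 4·0 = 56
D: 3·0 + 6·2 + 3·2 + 7·1 + 1·3 + 6·2 + 8·0 + 4·1 = 44
A: 3·3 + 6·0 + 3·3 + 7·2 + 1·1 + 6·3 + 8·2 + 4·2 = 75
A has the highest Borda score (75).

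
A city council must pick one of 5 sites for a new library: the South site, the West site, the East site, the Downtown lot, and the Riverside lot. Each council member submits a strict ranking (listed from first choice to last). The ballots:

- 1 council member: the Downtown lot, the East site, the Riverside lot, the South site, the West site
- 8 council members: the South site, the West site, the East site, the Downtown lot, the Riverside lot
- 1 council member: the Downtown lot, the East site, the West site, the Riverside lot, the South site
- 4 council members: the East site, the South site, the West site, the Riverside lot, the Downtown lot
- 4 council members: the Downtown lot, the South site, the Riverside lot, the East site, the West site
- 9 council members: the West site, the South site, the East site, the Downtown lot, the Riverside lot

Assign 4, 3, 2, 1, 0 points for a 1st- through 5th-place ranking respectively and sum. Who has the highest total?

the South site

the South site: 1·1 + 8·4 + 1·0 + 4·3 + 4·3 + 9·3 = 84
the West site: 1·0 + 8·3 + 1·2 + 4·2 + 4·0 + 9·4 = 70
the East site: 1·3 + 8·2 + 1·3 + 4·4 + 4·1 + 9·2 = 60
the Downtown lot: 1·4 + 8·1 + 1·4 + 4·0 + 4·4 + 9·1 = 41
the Riverside lot: 1·2 + 8·0 + 1·1 + 4·1 + 4·2 + 9·0 = 15
the South site has the highest Borda score (84).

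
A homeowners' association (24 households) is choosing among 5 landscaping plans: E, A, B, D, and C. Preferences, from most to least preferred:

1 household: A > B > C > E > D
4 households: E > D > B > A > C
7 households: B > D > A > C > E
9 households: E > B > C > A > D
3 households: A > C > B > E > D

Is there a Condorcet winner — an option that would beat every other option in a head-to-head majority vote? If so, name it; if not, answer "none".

E

E vs A: 13–11 for E.
E vs B: 13–11 for E.
E vs D: 17–7 for E.
E vs C: 13–11 for E.
E beats every other option head-to-head.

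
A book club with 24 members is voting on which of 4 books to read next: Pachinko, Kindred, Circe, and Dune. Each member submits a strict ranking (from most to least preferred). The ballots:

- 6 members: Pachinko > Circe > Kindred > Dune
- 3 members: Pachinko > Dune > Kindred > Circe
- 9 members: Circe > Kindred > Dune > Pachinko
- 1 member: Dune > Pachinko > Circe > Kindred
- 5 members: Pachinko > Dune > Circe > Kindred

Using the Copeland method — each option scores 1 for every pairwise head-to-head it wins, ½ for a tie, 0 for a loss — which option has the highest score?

Pachinko: beats Kindred, Circe, and Dune → score 3.
Kindred: beats Dune; loses to Pachinko and Circe → score 1.
Circe: beats Kindred and Dune; loses to Pachinko → score 2.
Dune: loses to Pachinko, Kindred, and Circe → score 0.
Pachinko has the best pairwise record.

Pachinko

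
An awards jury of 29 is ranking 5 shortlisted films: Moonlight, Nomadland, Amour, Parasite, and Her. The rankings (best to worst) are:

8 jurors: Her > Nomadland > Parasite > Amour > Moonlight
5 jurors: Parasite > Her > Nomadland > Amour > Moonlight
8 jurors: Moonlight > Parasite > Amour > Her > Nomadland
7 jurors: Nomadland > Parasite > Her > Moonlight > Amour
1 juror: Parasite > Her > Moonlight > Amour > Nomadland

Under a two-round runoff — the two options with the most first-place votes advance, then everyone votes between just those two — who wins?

Round 1 first-place votes: Moonlight 8, Nomadland 7, Amour 0, Parasite 6, Her 8.
Moonlight and Her advance.
Runoff: Moonlight is preferred to Her by 8 voters; Her by 21.
Her wins the runoff.

Her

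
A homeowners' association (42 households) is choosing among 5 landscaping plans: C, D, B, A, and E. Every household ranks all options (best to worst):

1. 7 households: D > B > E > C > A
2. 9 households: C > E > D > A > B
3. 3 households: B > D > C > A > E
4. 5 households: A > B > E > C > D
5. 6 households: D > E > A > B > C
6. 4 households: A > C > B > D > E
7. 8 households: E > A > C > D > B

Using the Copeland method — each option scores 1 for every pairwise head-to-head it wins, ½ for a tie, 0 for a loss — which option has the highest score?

E

C: beats D; ties B; loses to A and E → score 1.5.
D: beats B and A; loses to C and E → score 2.
B: ties C; loses to D, A, and E → score 0.5.
A: beats C and B; loses to D and E → score 2.
E: beats C, D, B, and A → score 4.
E has the best pairwise record.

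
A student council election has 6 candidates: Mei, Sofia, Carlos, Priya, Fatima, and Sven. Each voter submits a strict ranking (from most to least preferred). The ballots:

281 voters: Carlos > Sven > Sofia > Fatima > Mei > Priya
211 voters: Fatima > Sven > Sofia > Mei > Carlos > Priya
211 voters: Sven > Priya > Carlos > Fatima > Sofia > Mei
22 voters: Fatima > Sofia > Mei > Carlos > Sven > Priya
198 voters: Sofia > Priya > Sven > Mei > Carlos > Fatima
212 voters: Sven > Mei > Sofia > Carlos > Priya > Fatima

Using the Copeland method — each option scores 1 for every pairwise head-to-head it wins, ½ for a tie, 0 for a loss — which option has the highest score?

Mei: beats Carlos and Priya; loses to Sofia, Fatima, and Sven → score 2.
Sofia: beats Mei, Carlos, Priya, and Fatima; loses to Sven → score 4.
Carlos: beats Priya and Fatima; loses to Mei, Sofia, and Sven → score 2.
Priya: beats Fatima; loses to Mei, Sofia, Carlos, and Sven → score 1.
Fatima: beats Mei; loses to Sofia, Carlos, Priya, and Sven → score 1.
Sven: beats Mei, Sofia, Carlos, Priya, and Fatima → score 5.
Sven has the best pairwise record.

Sven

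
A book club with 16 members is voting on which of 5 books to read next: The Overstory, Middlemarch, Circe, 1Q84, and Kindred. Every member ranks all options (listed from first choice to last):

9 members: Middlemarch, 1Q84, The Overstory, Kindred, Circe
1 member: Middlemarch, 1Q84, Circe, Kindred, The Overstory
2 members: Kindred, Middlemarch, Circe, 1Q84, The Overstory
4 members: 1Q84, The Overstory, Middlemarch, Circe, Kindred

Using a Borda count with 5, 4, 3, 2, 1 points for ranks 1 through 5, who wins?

The Overstory: 9·3 + 1·1 + 2·1 + 4·4 = 46
Middlemarch: 9·5 + 1·5 + 2·4 + 4·3 = 70
Circe: 9·1 + 1·3 + 2·3 + 4·2 = 26
1Q84: 9·4 + 1·4 + 2·2 + 4·5 = 64
Kindred: 9·2 + 1·2 + 2·5 + 4·1 = 34
Middlemarch has the highest Borda score (70).

Middlemarch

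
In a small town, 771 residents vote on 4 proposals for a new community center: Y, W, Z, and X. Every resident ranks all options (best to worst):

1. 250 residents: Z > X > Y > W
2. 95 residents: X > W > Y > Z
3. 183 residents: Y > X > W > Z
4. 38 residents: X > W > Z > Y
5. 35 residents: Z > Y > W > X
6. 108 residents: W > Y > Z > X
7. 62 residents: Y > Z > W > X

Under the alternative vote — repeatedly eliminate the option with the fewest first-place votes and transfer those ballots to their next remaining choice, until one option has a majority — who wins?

Y

Round 1: Y 245, W 108, Z 285, X 133. Eliminate W.
Round 2: Y 353, Z 285, X 133. Eliminate X.
Round 3: Y 448, Z 323. Y has a majority.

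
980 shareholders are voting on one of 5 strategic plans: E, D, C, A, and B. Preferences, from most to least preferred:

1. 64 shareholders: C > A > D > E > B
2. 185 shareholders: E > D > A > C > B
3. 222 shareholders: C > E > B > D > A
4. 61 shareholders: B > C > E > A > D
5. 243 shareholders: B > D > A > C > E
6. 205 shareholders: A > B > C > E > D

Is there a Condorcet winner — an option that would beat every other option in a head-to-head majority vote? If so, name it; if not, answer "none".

B vs E: 509–471 for B.
B vs D: 731–249 for B.
B vs C: 509–471 for B.
B vs A: 526–454 for B.
B beats every other option head-to-head.

B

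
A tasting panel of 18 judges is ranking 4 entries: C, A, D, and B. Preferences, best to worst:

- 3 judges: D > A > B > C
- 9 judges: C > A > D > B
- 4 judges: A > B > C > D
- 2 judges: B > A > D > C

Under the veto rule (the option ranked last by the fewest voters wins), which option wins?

Last-place votes: C 5, A 0, D 4, B 9.
A is ranked last by the fewest voters, so A wins.

A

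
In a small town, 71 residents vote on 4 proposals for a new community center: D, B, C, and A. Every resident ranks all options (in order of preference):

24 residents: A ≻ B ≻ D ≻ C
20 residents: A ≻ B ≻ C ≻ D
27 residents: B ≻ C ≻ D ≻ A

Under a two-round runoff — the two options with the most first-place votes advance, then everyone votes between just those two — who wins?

A

Round 1 first-place votes: D 0, B 27, C 0, A 44.
A and B advance.
Runoff: A is preferred to B by 44 voters; B by 27.
A wins the runoff.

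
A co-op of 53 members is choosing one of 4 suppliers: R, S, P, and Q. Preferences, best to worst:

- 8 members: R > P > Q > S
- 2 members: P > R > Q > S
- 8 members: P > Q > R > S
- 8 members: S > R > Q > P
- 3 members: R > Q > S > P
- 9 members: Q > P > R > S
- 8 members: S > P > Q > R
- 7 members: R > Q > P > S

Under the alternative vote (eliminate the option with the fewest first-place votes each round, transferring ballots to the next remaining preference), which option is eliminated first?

Q

Round 1: R 18, S 16, P 10, Q 9. Eliminate Q.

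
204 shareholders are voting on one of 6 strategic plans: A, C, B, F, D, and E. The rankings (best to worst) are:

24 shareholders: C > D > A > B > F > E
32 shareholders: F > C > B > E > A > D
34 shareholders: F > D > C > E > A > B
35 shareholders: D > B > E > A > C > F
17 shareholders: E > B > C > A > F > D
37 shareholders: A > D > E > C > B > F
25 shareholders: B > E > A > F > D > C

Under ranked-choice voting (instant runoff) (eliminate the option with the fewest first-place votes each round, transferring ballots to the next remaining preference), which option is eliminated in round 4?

Round 1: A 37, C 24, B 25, F 66, D 35, E 17. Eliminate E.
Round 2: A 37, C 24, B 42, F 66, D 35. Eliminate C.
Round 3: A 37, B 42, F 66, D 59. Eliminate A.
Round 4: B 42, F 66, D 96. Eliminate B.

B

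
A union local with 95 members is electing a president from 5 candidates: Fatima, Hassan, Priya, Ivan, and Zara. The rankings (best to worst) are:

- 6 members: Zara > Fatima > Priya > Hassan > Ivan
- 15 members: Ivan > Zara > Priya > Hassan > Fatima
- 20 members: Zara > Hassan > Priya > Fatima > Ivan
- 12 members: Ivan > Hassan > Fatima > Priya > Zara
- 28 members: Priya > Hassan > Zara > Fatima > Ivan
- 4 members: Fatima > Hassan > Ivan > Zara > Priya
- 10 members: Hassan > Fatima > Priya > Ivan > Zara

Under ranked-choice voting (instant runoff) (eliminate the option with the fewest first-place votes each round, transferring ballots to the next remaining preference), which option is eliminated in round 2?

Hassan

Round 1: Fatima 4, Hassan 10, Priya 28, Ivan 27, Zara 26. Eliminate Fatima.
Round 2: Hassan 14, Priya 28, Ivan 27, Zara 26. Eliminate Hassan.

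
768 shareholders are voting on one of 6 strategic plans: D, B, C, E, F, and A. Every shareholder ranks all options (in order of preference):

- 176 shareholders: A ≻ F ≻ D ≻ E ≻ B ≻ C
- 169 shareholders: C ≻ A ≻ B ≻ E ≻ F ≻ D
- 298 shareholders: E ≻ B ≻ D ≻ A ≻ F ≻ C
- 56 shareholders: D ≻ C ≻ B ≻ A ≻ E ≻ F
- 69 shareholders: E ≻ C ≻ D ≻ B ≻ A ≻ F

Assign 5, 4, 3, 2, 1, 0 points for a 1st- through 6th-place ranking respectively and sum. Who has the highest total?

D: 176·3 + 169·0 + 298·3 + 56·5 + 69·3 = 1909
B: 176·1 + 169·3 + 298·4 + 56·3 + 69·2 = 2181
C: 176·0 + 169·5 + 298·0 + 56·4 + 69·4 = 1345
E: 176·2 + 169·2 + 298·5 + 56·1 + 69·5 = 2581
F: 176·4 + 169·1 + 298·1 + 56·0 + 69·0 = 1171
A: 176·5 + 169·4 + 298·2 + 56·2 + 69·1 = 2333
E has the highest Borda score (2581).

E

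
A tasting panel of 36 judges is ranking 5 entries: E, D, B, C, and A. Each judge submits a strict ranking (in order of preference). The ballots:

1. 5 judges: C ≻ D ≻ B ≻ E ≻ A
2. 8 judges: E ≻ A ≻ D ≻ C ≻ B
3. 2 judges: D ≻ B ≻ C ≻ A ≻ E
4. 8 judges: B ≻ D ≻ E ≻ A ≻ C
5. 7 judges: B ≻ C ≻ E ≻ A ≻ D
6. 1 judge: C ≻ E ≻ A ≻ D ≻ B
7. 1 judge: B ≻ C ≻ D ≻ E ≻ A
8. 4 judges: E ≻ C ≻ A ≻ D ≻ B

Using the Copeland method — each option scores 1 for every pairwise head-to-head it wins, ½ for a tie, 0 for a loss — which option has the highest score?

E: beats D, C, and A; loses to B → score 3.
D: beats B; ties C; loses to E and A → score 1.5.
B: beats E and A; ties C; loses to D → score 2.5.
C: beats A; ties D and B; loses to E → score 2.
A: beats D; loses to E, B, and C → score 1.
E has the best pairwise record.

E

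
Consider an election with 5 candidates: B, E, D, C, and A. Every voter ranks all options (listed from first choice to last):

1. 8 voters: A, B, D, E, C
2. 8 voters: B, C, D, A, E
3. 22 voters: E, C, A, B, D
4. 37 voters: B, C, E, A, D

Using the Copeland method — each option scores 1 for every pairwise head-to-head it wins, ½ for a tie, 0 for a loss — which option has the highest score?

B

B: beats E, D, C, and A → score 4.
E: beats D and A; loses to B and C → score 2.
D: loses to B, E, C, and A → score 0.
C: beats E, D, and A; loses to B → score 3.
A: beats D; loses to B, E, and C → score 1.
B has the best pairwise record.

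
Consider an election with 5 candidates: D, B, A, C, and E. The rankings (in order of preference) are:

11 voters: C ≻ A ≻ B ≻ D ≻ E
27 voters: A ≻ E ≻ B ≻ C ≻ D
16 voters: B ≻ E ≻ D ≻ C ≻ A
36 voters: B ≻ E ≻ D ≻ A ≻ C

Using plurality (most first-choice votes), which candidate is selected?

First-place votes: D 0, B 52, A 27, C 11, E 0.
B has the most first-place votes.

B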